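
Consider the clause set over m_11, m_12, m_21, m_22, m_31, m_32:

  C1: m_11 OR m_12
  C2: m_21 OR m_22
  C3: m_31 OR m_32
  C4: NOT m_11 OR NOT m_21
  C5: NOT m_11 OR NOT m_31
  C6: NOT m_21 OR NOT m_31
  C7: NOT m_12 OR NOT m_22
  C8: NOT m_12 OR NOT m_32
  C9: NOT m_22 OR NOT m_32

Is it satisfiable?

Unsatisfiable

Case m_11 = true:
From the singleton clause (NOT m_21), m_21 = false.
From the singleton clause (m_22), m_22 = true.
From the singleton clause (NOT m_31), m_31 = false.
From the singleton clause (m_32), m_32 = true.
But (NOT m_32) is also a unit clause — contradiction.
That branch fails; take m_11 = false instead.
From the singleton clause (m_12), m_12 = true.
From the singleton clause (NOT m_22), m_22 = false.
From the singleton clause (m_21), m_21 = true.
From the singleton clause (NOT m_31), m_31 = false.
From the singleton clause (m_32), m_32 = true.
But (NOT m_32) is also a unit clause — contradiction.
Both values of m_11 lead to a conflict.
No assignment satisfies every clause.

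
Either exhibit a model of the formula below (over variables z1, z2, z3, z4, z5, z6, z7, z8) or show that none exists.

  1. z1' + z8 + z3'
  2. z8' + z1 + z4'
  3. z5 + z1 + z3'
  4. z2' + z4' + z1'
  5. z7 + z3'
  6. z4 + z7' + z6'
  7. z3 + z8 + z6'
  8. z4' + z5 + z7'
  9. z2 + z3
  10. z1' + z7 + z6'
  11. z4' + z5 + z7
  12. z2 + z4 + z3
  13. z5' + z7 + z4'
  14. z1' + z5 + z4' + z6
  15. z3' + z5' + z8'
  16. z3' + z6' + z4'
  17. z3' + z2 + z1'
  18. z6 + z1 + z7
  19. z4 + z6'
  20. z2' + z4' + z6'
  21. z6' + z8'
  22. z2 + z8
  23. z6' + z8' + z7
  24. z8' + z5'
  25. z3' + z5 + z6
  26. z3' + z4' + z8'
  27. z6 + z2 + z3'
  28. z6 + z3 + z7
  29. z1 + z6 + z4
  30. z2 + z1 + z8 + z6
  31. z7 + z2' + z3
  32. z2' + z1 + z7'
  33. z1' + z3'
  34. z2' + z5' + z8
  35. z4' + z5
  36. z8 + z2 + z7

Try z7 = 1.
Try z4 = 0.
Unit clause (z6') forces z6 = 0.
Unit clause (z1) forces z1 = 1.
Unit clause (z3') forces z3 = 0.
Unit clause (z2) forces z2 = 1.
Try z8 = 1.
Unit clause (z5') forces z5 = 0.
Every clause now holds.

z1=1; z2=1; z3=0; z4=0; z5=0; z6=0; z7=1; z8=1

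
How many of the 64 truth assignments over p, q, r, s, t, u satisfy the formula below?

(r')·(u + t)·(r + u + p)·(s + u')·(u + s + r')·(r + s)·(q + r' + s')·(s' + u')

There are 2^6 = 64 truth assignments over (p, q, r, s, t, u).
Split on r. With r = 1, the clauses containing r are satisfied and r' drops from the rest; 0 of the 2^5 = 32 assignments to the other variables satisfy what remains.
With r = 0, by the same count on the reduced clause set, 2 assignments work.
Total: 0 + 2 = 2.

2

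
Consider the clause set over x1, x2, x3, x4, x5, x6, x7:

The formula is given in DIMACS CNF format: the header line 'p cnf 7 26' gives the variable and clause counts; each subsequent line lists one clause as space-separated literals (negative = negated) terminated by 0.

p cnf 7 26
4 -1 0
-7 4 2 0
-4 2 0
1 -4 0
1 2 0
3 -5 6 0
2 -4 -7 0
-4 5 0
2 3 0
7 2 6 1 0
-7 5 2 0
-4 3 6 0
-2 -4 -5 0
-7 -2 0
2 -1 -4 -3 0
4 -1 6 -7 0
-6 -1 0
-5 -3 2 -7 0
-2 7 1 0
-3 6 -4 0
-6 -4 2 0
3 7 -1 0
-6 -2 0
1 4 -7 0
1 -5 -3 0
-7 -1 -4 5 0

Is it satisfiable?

Branch on x4: set x4 = True.
From the singleton clause (x2), x2 = True.
From the singleton clause (x1), x1 = True.
From the singleton clause (x5), x5 = True.
That conflicts with the unit clause (¬x5).
Undo x4 and try x4 = False.
From the singleton clause (¬x1), x1 = False.
From the singleton clause (x2), x2 = True.
From the singleton clause (¬x7), x7 = False.
That conflicts with the unit clause (x7).
Neither x4 = True nor x4 = False works.
No assignment satisfies every clause.

Unsatisfiable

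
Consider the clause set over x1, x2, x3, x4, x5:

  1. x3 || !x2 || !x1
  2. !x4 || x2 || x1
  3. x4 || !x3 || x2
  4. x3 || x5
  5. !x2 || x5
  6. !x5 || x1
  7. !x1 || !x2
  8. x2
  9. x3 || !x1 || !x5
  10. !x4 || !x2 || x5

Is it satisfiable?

(x2) alone gives x2 = true.
(x5) alone gives x5 = true.
(x1) alone gives x1 = true.
That conflicts with the unit clause (!x1).
No assignment satisfies every clause.

No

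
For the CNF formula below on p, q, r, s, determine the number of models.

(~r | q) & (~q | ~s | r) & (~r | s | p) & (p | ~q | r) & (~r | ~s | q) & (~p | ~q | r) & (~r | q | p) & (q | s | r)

There are 2^4 = 16 truth assignments over (p, q, r, s).
Check each against the 8 clauses (columns in the order p, q, r, s):
  F F F F  ✗ fails (q | s | r)
  F F F T  ✓ satisfies all
  F F T F  ✗ fails (~r | q)
  F F T T  ✗ fails (~r | q)
  F T F F  ✗ fails (p | ~q | r)
  F T F T  ✗ fails (~q | ~s | r)
  F T T F  ✗ fails (~r | s | p)
  F T T T  ✓ satisfies all
  T F F F  ✗ fails (q | s | r)
  T F F T  ✓ satisfies all
  T F T F  ✗ fails (~r | q)
  T F T T  ✗ fails (~r | q)
  T T F F  ✗ fails (~p | ~q | r)
  T T F T  ✗ fails (~q | ~s | r)
  T T T F  ✓ satisfies all
  T T T T  ✓ satisfies all
5 of the 16 rows are models.

5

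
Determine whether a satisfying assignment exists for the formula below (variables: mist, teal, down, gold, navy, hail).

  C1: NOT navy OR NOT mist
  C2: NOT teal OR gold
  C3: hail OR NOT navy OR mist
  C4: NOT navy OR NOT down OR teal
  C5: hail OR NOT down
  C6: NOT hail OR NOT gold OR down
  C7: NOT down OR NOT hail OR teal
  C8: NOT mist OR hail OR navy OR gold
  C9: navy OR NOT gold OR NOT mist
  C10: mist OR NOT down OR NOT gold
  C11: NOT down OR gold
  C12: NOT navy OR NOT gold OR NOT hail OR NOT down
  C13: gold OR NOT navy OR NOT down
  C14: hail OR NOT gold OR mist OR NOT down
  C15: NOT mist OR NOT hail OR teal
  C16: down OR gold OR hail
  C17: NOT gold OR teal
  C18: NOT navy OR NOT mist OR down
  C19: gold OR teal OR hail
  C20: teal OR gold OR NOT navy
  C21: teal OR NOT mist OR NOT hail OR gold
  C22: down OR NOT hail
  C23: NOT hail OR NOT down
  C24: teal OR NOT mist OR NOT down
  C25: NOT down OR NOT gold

Try navy = false.
Try teal = true.
From the singleton clause (gold), gold = true.
From the singleton clause (NOT mist), mist = false.
From the singleton clause (NOT down), down = false.
From the singleton clause (NOT hail), hail = false.
Every clause now holds.
A satisfying assignment: mist ↦ false, teal ↦ true, down ↦ false, gold ↦ true, navy ↦ false, hail ↦ false.

Yes, satisfiable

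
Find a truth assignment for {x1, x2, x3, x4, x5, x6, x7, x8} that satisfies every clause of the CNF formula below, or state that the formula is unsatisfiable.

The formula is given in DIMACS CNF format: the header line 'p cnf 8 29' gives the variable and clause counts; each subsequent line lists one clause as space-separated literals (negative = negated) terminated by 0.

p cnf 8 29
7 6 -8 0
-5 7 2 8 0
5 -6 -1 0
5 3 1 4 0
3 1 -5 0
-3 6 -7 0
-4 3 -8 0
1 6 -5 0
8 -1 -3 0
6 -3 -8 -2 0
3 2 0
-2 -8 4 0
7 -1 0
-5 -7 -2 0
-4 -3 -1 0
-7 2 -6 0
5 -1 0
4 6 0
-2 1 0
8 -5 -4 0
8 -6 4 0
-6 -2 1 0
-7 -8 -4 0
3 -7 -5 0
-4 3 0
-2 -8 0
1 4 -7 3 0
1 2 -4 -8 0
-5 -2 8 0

Try x3 = True.
Try x6 = True.
Try x5 = False.
(¬x1) alone gives x1 = False.
(¬x2) alone gives x2 = False.
(¬x7) alone gives x7 = False.
Try x8 = False.
(x4) alone gives x4 = True.
All clauses are satisfied.

x1: False; x2: False; x3: True; x4: True; x5: False; x6: True; x7: False; x8: False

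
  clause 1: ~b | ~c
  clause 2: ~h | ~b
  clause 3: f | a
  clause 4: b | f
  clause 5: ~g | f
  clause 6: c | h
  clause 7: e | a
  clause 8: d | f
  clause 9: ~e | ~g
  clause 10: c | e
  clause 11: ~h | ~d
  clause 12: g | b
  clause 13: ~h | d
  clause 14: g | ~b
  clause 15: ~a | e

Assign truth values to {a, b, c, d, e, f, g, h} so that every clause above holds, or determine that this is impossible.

UNSATISFIABLE

Case b = 0:
The clause (f) is unit, so f = 1.
The clause (g) is unit, so g = 1.
The clause (~e) is unit, so e = 0.
The clause (a) is unit, so a = 1.
Now (~a) is unsatisfied and unit — conflict.
Backtrack on b: now try b = 1.
The clause (~c) is unit, so c = 0.
The clause (~h) is unit, so h = 0.
Now (h) is unsatisfied and unit — conflict.
Neither b = 1 nor b = 0 works.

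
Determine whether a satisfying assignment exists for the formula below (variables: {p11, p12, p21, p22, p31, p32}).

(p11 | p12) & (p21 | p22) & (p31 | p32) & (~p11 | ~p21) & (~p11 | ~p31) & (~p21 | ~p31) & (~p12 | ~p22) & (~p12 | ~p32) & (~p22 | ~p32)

Suppose p11 = 1.
(~p21) alone gives p21 = 0.
(p22) alone gives p22 = 1.
(~p31) alone gives p31 = 0.
(p32) alone gives p32 = 1.
That conflicts with the unit clause (~p32).
Backtrack on p11: now try p11 = 0.
(p12) alone gives p12 = 1.
(~p22) alone gives p22 = 0.
(p21) alone gives p21 = 1.
(~p31) alone gives p31 = 0.
(p32) alone gives p32 = 1.
That conflicts with the unit clause (~p32).
Either choice for p11 ends in contradiction.
No assignment satisfies every clause.

No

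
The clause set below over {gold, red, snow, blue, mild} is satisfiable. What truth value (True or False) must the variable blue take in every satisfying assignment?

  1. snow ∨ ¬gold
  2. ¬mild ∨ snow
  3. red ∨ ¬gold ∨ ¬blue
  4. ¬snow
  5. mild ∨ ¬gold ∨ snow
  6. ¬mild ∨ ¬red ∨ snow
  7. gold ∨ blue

Suppose blue = False.
From the singleton clause (¬snow), snow = False.
From the singleton clause (¬gold), gold = False.
That conflicts with the unit clause (gold).
So every satisfying assignment has blue = True.

True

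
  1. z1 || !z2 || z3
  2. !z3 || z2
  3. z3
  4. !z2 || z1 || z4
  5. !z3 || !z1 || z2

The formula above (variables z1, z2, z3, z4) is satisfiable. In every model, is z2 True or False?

Suppose z2 = false.
The clause (!z3) is unit, so z3 = false.
That conflicts with the unit clause (z3).
So every satisfying assignment has z2 = True.

True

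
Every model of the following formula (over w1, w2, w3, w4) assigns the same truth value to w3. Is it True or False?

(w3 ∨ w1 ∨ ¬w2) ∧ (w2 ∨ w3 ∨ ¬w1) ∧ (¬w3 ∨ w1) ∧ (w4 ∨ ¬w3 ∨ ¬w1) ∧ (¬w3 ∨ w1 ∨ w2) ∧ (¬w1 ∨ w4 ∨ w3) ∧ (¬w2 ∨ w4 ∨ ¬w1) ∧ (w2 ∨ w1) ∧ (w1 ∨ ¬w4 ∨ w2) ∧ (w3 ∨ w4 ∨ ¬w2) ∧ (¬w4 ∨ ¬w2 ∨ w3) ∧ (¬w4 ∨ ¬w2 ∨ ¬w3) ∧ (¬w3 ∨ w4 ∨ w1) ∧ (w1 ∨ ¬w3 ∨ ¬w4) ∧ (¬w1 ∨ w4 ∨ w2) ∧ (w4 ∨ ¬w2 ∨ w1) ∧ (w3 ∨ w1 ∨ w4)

Suppose w3 = False.
Suppose w1 = True.
From the singleton clause (w2), w2 = True.
From the singleton clause (w4), w4 = True.
That conflicts with the unit clause (¬w4).
That branch fails; take w1 = False instead.
From the singleton clause (¬w2), w2 = False.
That conflicts with the unit clause (w2).
Neither w1 = True nor w1 = False works.
So every satisfying assignment has w3 = True.

True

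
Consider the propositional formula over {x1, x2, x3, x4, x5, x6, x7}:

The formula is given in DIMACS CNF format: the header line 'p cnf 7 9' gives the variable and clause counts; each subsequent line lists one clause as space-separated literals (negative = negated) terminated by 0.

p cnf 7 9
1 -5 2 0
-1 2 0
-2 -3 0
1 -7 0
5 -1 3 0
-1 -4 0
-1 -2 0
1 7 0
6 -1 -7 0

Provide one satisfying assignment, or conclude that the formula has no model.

Case x1 = False:
From the singleton clause (¬x7), x7 = False.
But (x7) is also a unit clause — contradiction.
That branch fails; take x1 = True instead.
From the singleton clause (x2), x2 = True.
But (¬x2) is also a unit clause — contradiction.
Both values of x1 lead to a conflict.

UNSATISFIABLE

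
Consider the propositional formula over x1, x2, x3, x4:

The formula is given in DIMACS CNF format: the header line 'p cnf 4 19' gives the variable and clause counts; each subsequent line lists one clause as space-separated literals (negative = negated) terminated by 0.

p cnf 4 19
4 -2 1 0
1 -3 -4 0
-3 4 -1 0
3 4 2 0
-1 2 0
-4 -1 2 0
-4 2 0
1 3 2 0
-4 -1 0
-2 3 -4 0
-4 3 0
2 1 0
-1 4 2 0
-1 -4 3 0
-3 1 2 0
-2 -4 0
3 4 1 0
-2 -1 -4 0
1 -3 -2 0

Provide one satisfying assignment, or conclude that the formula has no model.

x1 ↦ True, x2 ↦ True, x3 ↦ False, x4 ↦ False

Case x1 = True:
The clause (x2) is unit, so x2 = True.
The clause (¬x4) is unit, so x4 = False.
The clause (¬x3) is unit, so x3 = False.
All clauses are satisfied.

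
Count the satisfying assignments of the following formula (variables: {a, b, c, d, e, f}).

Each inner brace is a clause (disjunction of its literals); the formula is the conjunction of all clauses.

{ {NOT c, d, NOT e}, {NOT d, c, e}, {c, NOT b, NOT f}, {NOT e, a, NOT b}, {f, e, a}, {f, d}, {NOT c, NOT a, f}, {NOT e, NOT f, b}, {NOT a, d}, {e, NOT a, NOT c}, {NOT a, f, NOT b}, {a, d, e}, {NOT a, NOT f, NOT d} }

There are 2^6 = 64 truth assignments over (a, b, c, d, e, f).
Split on e. With e = true, the clauses containing e are satisfied and NOT e drops from the rest; 3 of the 2^5 = 32 assignments to the other variables satisfy what remains.
With e = false, by the same count on the reduced clause set, 2 assignments work.
Total: 3 + 2 = 5.

5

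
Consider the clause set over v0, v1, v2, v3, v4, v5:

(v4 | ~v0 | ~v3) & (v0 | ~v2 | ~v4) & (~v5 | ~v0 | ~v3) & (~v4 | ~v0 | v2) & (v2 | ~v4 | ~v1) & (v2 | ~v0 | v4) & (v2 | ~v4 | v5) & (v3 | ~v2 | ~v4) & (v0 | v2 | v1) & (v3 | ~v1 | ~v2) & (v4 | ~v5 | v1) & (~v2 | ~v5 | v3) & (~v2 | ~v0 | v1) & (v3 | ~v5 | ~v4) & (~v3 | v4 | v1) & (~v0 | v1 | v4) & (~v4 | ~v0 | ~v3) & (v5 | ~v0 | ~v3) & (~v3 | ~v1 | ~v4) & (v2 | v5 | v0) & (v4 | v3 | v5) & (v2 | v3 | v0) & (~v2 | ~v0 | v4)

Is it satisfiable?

Suppose v4 = 0.
Suppose v0 = 0.
Suppose v2 = 1.
Suppose v3 = 1.
(v1) alone gives v1 = 1.
Every clause is now satisfied; v5 is unconstrained.
A satisfying assignment: v0=0, v1=1, v2=1, v3=1, v4=0, v5=1.

Satisfiable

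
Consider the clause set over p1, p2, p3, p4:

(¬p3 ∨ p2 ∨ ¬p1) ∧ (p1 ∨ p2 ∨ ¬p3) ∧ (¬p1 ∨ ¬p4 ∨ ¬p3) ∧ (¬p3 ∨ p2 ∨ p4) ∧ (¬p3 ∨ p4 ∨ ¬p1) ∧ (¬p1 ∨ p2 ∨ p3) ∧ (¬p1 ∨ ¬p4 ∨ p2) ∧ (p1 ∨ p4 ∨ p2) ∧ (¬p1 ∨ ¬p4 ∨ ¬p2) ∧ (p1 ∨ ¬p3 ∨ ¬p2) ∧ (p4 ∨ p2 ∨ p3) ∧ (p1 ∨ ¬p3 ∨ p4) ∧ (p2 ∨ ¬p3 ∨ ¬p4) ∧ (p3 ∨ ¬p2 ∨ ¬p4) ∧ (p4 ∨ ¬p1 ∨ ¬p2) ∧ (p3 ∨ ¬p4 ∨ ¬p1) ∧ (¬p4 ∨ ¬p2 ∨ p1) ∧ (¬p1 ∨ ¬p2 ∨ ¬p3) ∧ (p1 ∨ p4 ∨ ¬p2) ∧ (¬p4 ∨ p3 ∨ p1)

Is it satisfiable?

Try p3 = False.
Try p1 = False.
From the singleton clause (¬p4), p4 = False.
From the singleton clause (p2), p2 = True.
That conflicts with the unit clause (¬p2).
Undo p1 and try p1 = True.
From the singleton clause (p2), p2 = True.
From the singleton clause (¬p4), p4 = False.
That conflicts with the unit clause (p4).
Both values of p1 lead to a conflict.
Undo p3 and try p3 = True.
Try p2 = True.
From the singleton clause (p1), p1 = True.
That conflicts with the unit clause (¬p1).
Undo p2 and try p2 = False.
From the singleton clause (¬p1), p1 = False.
That conflicts with the unit clause (p1).
Both values of p2 lead to a conflict.
Both values of p3 lead to a conflict.
No assignment satisfies every clause.

No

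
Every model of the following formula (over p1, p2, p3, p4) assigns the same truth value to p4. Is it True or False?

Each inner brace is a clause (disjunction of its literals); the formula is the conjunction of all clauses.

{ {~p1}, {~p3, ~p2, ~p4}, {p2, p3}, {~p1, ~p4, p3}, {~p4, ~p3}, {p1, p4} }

Suppose p4 = 0.
The clause (~p1) is unit, so p1 = 0.
That conflicts with the unit clause (p1).
So every satisfying assignment has p4 = True.

True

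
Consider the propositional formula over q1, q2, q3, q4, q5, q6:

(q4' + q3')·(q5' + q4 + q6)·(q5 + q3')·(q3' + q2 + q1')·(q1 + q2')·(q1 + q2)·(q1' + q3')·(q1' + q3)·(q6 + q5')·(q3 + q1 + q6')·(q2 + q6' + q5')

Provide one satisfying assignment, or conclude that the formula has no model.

Case q4 = 0:
Case q5 = 0:
Unit clause (q3') forces q3 = 0.
Unit clause (q1') forces q1 = 0.
Unit clause (q2') forces q2 = 0.
That conflicts with the unit clause (q2).
Undo q5 and try q5 = 1.
Unit clause (q6) forces q6 = 1.
Unit clause (q2) forces q2 = 1.
Unit clause (q1) forces q1 = 1.
Unit clause (q3') forces q3 = 0.
That conflicts with the unit clause (q3).
Neither q5 = 1 nor q5 = 0 works.
Undo q4 and try q4 = 1.
Unit clause (q3') forces q3 = 0.
Unit clause (q1') forces q1 = 0.
Unit clause (q2') forces q2 = 0.
That conflicts with the unit clause (q2).
Neither q4 = 1 nor q4 = 0 works.

UNSATISFIABLE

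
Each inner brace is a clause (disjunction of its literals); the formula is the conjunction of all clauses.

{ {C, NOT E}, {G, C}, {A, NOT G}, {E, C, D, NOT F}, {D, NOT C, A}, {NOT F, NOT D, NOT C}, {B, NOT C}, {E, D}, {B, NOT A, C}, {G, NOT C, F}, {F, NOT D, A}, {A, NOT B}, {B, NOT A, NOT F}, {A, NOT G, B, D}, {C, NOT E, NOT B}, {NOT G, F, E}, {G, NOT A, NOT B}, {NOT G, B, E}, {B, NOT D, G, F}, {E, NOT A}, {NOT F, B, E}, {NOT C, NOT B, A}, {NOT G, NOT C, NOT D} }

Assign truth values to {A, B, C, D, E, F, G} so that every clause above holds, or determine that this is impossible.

Suppose C = true.
Unit clause (B) forces B = true.
Unit clause (A) forces A = true.
Unit clause (G) forces G = true.
Unit clause (E) forces E = true.
Unit clause (NOT D) forces D = false.
Every clause is now satisfied; F is unconstrained.

A: true, B: true, C: true, D: false, E: true, F: true, G: true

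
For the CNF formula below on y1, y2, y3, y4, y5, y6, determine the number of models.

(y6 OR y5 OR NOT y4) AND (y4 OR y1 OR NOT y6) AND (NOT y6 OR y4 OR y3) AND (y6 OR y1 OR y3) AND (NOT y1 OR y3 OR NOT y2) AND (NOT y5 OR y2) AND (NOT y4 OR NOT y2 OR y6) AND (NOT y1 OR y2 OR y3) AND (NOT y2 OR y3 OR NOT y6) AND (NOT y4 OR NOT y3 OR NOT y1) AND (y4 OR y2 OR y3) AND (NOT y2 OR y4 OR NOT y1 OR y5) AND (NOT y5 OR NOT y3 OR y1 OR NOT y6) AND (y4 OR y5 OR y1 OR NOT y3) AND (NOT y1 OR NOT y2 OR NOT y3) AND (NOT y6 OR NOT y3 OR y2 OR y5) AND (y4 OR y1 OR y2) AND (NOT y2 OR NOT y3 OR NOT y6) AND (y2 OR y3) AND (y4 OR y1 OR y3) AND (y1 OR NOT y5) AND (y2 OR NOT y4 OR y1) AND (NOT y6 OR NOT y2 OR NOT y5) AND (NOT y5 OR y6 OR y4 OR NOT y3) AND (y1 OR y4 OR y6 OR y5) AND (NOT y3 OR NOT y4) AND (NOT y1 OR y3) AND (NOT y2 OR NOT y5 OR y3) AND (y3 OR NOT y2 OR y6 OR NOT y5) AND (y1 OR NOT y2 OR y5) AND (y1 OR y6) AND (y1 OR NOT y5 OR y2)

There are 2^6 = 64 truth assignments over (y1, y2, y3, y4, y5, y6).
Split on y6. With y6 = true, the clauses containing y6 are satisfied and NOT y6 drops from the rest; 0 of the 2^5 = 32 assignments to the other variables satisfy what remains.
With y6 = false, by the same count on the reduced clause set, 1 assignment works.
Total: 0 + 1 = 1.

1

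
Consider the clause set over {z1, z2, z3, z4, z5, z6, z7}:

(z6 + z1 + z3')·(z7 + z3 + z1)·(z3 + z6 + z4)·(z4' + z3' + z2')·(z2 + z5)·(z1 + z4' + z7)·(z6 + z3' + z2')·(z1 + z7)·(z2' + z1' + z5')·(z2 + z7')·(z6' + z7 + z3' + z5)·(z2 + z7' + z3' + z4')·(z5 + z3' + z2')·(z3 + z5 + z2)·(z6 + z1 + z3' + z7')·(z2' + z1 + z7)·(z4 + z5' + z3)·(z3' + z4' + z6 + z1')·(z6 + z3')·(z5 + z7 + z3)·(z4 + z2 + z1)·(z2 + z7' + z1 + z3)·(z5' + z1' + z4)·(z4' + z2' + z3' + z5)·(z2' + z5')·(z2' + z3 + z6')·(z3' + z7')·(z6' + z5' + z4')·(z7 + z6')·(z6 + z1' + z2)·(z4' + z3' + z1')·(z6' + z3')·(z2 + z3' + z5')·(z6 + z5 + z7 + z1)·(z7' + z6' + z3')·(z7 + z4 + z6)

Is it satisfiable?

Satisfiable

Case z2 = 1:
Unit clause (z5') forces z5 = 0.
Unit clause (z3') forces z3 = 0.
Unit clause (z7) forces z7 = 1.
Unit clause (z6') forces z6 = 0.
Unit clause (z4) forces z4 = 1.
Every clause is now satisfied; z1 is unconstrained.
A satisfying assignment: z1 ↦ 1, z2 ↦ 1, z3 ↦ 0, z4 ↦ 1, z5 ↦ 0, z6 ↦ 0, z7 ↦ 1.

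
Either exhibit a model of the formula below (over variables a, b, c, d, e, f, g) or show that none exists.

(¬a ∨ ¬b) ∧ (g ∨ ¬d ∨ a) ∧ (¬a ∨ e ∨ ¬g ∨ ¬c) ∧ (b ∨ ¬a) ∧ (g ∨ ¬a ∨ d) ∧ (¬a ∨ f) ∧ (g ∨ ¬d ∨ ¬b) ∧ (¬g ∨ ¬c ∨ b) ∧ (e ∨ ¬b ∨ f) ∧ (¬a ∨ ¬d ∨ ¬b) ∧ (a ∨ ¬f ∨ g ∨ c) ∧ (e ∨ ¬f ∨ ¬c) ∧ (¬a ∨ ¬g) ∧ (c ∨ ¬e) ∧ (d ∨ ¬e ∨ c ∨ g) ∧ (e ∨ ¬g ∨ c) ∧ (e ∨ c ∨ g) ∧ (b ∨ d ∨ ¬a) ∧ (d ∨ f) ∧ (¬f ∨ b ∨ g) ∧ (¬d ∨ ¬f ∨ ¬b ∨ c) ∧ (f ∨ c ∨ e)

a=False; b=True; c=True; d=True; e=True; f=True; g=True

Case a = False:
Case g = True:
Case c = True:
The clause (b) is unit, so b = True.
Case e = True:
Case d = True:
Every clause is now satisfied; f is unconstrained.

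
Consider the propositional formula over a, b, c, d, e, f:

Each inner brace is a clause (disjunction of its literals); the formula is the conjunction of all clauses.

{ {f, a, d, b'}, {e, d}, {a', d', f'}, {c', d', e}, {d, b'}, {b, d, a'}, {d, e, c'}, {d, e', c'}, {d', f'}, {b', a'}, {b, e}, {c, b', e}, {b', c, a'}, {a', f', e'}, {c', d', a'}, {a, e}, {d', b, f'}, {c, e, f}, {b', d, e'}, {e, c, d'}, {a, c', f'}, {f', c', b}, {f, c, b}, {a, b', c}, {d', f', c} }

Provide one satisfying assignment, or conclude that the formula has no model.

a=0,  b=0,  c=0,  d=0,  e=1,  f=1

Branch on e: set e = 1.
Branch on d: set d = 0.
From the singleton clause (b'), b = 0.
From the singleton clause (a'), a = 0.
From the singleton clause (c'), c = 0.
From the singleton clause (f), f = 1.
Every clause now holds.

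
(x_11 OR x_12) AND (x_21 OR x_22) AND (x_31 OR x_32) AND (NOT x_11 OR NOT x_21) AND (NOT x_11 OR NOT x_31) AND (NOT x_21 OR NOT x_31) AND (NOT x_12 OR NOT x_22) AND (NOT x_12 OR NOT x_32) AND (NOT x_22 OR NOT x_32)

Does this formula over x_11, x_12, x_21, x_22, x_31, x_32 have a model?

No, unsatisfiable

Branch on x_11: set x_11 = true.
(NOT x_21) alone gives x_21 = false.
(x_22) alone gives x_22 = true.
(NOT x_31) alone gives x_31 = false.
(x_32) alone gives x_32 = true.
That conflicts with the unit clause (NOT x_32).
Undo x_11 and try x_11 = false.
(x_12) alone gives x_12 = true.
(NOT x_22) alone gives x_22 = false.
(x_21) alone gives x_21 = true.
(NOT x_31) alone gives x_31 = false.
(x_32) alone gives x_32 = true.
That conflicts with the unit clause (NOT x_32).
Either choice for x_11 ends in contradiction.
No assignment satisfies every clause.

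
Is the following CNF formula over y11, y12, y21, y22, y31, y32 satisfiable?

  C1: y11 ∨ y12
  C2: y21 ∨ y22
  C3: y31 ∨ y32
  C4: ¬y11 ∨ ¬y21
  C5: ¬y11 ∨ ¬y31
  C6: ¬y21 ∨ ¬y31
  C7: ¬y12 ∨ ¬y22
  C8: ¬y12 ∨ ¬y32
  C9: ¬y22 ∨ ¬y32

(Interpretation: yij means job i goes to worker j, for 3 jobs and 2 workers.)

No

Try y11 = True.
Unit clause (¬y21) forces y21 = False.
Unit clause (y22) forces y22 = True.
Unit clause (¬y31) forces y31 = False.
Unit clause (y32) forces y32 = True.
That conflicts with the unit clause (¬y32).
So y11 must be the other value — set y11 = False.
Unit clause (y12) forces y12 = True.
Unit clause (¬y22) forces y22 = False.
Unit clause (y21) forces y21 = True.
Unit clause (¬y31) forces y31 = False.
Unit clause (y32) forces y32 = True.
That conflicts with the unit clause (¬y32).
Either choice for y11 ends in contradiction.
No assignment satisfies every clause.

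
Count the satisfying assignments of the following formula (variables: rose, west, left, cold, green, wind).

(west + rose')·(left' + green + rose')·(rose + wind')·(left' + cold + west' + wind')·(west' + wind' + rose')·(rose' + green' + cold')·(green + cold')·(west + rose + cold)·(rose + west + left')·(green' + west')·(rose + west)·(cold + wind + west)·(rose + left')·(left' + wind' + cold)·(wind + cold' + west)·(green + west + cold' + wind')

There are 2^6 = 64 truth assignments over (rose, west, left, cold, green, wind).
Split on west. With west = 1, the clauses containing west are satisfied and west' drops from the rest; 2 of the 2^5 = 32 assignments to the other variables satisfy what remains.
With west = 0, by the same count on the reduced clause set, 0 assignments work.
(One model: rose=F, west=T, left=F, cold=F, green=F, wind=F.)
Total: 2 + 0 = 2.

2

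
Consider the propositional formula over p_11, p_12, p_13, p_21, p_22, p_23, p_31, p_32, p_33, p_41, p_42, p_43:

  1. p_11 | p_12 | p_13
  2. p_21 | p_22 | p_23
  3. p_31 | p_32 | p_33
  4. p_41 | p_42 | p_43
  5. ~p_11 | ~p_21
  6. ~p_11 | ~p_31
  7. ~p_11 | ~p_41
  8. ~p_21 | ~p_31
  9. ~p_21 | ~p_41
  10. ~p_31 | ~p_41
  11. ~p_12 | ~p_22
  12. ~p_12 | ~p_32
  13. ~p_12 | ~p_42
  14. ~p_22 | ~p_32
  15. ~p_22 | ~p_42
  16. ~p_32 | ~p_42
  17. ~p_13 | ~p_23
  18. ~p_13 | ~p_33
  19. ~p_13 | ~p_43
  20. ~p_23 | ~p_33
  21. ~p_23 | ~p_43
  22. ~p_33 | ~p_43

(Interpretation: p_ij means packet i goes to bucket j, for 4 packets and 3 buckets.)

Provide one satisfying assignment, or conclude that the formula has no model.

Suppose p_11 = 0.
Suppose p_12 = 1.
Unit clause (~p_22) forces p_22 = 0.
Unit clause (~p_32) forces p_32 = 0.
Unit clause (~p_42) forces p_42 = 0.
Suppose p_21 = 1.
Unit clause (~p_31) forces p_31 = 0.
Unit clause (p_33) forces p_33 = 1.
Unit clause (~p_41) forces p_41 = 0.
Unit clause (p_43) forces p_43 = 1.
Now (~p_43) is unsatisfied and unit — conflict.
So p_21 must be the other value — set p_21 = 0.
Unit clause (p_23) forces p_23 = 1.
Unit clause (~p_13) forces p_13 = 0.
Unit clause (~p_33) forces p_33 = 0.
Unit clause (p_31) forces p_31 = 1.
Unit clause (~p_41) forces p_41 = 0.
Unit clause (p_43) forces p_43 = 1.
Now (~p_43) is unsatisfied and unit — conflict.
Either choice for p_21 ends in contradiction.
So p_12 must be the other value — set p_12 = 0.
Unit clause (p_13) forces p_13 = 1.
Unit clause (~p_23) forces p_23 = 0.
Unit clause (~p_33) forces p_33 = 0.
Unit clause (~p_43) forces p_43 = 0.
Suppose p_21 = 1.
Unit clause (~p_31) forces p_31 = 0.
Unit clause (p_32) forces p_32 = 1.
Unit clause (~p_41) forces p_41 = 0.
Unit clause (p_42) forces p_42 = 1.
Now (~p_42) is unsatisfied and unit — conflict.
So p_21 must be the other value — set p_21 = 0.
Unit clause (p_22) forces p_22 = 1.
Unit clause (~p_32) forces p_32 = 0.
Unit clause (p_31) forces p_31 = 1.
Unit clause (~p_41) forces p_41 = 0.
Unit clause (p_42) forces p_42 = 1.
Now (~p_42) is unsatisfied and unit — conflict.
Either choice for p_21 ends in contradiction.
Either choice for p_12 ends in contradiction.
So p_11 must be the other value — set p_11 = 1.
Unit clause (~p_21) forces p_21 = 0.
Unit clause (~p_31) forces p_31 = 0.
Unit clause (~p_41) forces p_41 = 0.
Suppose p_22 = 1.
Unit clause (~p_12) forces p_12 = 0.
Unit clause (~p_32) forces p_32 = 0.
Unit clause (p_33) forces p_33 = 1.
Unit clause (~p_42) forces p_42 = 0.
Unit clause (p_43) forces p_43 = 1.
Now (~p_43) is unsatisfied and unit — conflict.
So p_22 must be the other value — set p_22 = 0.
Unit clause (p_23) forces p_23 = 1.
Unit clause (~p_13) forces p_13 = 0.
Unit clause (~p_33) forces p_33 = 0.
Unit clause (p_32) forces p_32 = 1.
Unit clause (~p_12) forces p_12 = 0.
Unit clause (~p_42) forces p_42 = 0.
Unit clause (p_43) forces p_43 = 1.
Now (~p_43) is unsatisfied and unit — conflict.
Either choice for p_22 ends in contradiction.
Either choice for p_11 ends in contradiction.

UNSATISFIABLE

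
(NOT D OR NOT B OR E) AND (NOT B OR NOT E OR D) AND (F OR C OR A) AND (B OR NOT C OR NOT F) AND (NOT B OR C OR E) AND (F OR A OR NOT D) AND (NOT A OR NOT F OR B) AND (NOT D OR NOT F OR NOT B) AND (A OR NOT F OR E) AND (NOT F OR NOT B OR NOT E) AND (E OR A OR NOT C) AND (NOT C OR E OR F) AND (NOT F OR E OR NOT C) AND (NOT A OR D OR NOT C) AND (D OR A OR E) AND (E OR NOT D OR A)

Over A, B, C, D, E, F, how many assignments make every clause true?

10

There are 2^6 = 64 truth assignments over (A, B, C, D, E, F).
Split on D. With D = true, the clauses containing D are satisfied and NOT D drops from the rest; 6 of the 2^5 = 32 assignments to the other variables satisfy what remains.
With D = false, by the same count on the reduced clause set, 4 assignments work.
(One model: A=F, B=F, C=F, D=F, E=T, F=T.)
Total: 6 + 4 = 10.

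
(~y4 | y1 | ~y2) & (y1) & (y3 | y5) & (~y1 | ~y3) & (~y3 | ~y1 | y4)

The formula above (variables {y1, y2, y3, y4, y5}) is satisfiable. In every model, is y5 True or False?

Suppose y5 = 0.
The clause (y1) is unit, so y1 = 1.
The clause (y3) is unit, so y3 = 1.
That conflicts with the unit clause (~y3).
So every satisfying assignment has y5 = True.

True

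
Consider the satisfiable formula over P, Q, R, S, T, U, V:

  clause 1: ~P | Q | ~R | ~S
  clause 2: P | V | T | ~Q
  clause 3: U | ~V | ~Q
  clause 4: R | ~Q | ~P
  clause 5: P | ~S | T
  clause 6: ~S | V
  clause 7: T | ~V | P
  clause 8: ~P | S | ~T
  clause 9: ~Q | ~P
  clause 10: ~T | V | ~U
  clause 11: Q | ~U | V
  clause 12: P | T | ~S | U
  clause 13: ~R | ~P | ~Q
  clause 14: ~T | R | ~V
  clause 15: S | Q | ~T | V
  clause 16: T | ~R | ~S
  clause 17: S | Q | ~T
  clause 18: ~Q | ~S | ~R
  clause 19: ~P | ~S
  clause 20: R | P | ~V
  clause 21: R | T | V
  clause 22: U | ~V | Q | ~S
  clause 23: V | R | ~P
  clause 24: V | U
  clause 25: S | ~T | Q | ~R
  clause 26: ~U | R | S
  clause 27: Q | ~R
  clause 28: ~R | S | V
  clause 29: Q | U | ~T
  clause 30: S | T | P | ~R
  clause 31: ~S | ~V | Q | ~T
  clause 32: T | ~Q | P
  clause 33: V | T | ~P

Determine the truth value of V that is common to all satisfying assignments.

True

Suppose V = 0.
(~S) alone gives S = 0.
(U) alone gives U = 1.
(~T) alone gives T = 0.
(Q) alone gives Q = 1.
(P) alone gives P = 1.
Now (~P) is unsatisfied and unit — conflict.
So every satisfying assignment has V = True.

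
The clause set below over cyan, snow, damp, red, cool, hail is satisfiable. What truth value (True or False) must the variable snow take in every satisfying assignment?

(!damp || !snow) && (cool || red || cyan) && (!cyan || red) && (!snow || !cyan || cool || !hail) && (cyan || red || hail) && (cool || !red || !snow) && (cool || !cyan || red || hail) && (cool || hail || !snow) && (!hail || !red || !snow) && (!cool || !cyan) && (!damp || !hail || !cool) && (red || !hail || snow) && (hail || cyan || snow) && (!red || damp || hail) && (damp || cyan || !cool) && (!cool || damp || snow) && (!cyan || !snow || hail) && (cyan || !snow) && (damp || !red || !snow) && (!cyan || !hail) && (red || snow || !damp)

Suppose snow = true.
From the singleton clause (!damp), damp = false.
From the singleton clause (cyan), cyan = true.
From the singleton clause (red), red = true.
That conflicts with the unit clause (!red).
So every satisfying assignment has snow = False.

False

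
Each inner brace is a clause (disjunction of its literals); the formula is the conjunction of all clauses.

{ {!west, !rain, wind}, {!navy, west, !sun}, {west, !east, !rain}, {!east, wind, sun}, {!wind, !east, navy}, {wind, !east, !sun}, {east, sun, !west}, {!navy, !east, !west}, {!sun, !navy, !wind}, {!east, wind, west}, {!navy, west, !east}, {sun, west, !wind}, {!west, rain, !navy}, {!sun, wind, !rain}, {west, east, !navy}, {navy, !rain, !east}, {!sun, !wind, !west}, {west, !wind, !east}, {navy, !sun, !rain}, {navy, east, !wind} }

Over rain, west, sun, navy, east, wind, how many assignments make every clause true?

There are 2^6 = 64 truth assignments over (rain, west, sun, navy, east, wind).
Split on wind. With wind = true, the clauses containing wind are satisfied and !wind drops from the rest; 0 of the 2^5 = 32 assignments to the other variables satisfy what remains.
With wind = false, by the same count on the reduced clause set, 4 assignments work.
(One model: rain=F, west=F, sun=F, navy=F, east=F, wind=F.)
Total: 0 + 4 = 4.

4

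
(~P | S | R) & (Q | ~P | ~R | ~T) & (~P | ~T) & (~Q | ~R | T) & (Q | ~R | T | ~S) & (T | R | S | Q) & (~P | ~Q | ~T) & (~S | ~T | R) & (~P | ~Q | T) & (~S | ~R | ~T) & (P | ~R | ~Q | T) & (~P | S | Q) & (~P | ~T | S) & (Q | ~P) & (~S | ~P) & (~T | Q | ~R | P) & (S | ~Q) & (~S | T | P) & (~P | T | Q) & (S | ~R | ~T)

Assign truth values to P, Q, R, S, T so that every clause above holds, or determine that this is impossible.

P ↦ 0; Q ↦ 0; R ↦ 1; S ↦ 0; T ↦ 0

Branch on P: set P = 0.
Branch on S: set S = 0.
Unit clause (~Q) forces Q = 0.
Branch on T: set T = 0.
Unit clause (R) forces R = 1.
This assignment satisfies each clause.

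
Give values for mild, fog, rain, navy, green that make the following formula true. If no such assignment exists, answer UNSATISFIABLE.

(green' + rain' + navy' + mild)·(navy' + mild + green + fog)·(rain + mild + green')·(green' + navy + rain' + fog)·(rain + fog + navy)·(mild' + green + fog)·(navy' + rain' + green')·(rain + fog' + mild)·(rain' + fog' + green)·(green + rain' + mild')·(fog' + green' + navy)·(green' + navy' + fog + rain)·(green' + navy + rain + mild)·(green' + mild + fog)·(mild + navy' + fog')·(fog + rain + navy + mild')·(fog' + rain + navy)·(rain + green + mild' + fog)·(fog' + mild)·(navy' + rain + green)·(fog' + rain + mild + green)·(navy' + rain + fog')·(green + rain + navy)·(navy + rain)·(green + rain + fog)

mild: 0; fog: 0; rain: 1; navy: 0; green: 0

Case fog = 0:
Case rain = 1:
Case green = 0:
Unit clause (mild') forces mild = 0.
Unit clause (navy') forces navy = 0.
This assignment satisfies each clause.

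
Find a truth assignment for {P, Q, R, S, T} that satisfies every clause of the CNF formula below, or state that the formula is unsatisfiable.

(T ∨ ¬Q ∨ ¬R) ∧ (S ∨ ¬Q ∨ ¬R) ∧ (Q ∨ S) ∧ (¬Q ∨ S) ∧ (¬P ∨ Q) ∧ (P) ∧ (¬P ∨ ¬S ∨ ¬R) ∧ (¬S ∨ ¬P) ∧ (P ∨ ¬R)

UNSATISFIABLE

(P) alone gives P = True.
(Q) alone gives Q = True.
(S) alone gives S = True.
Now (¬S) is unsatisfied and unit — conflict.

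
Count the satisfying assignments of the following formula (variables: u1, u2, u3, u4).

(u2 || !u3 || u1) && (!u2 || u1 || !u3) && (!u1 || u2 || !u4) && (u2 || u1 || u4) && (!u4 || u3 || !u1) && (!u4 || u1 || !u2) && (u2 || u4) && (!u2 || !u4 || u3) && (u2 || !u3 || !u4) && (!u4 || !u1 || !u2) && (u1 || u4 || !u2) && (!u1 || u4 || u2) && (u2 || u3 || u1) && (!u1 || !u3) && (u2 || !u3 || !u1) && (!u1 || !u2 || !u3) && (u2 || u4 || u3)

There are 2^4 = 16 truth assignments over (u1, u2, u3, u4).
Check each against the 17 clauses (columns in the order u1, u2, u3, u4):
  F F F F  ✗ fails (u2 || u1 || u4)
  F F F T  ✗ fails (u2 || u3 || u1)
  F F T F  ✗ fails (u2 || !u3 || u1)
  F F T T  ✗ fails (u2 || !u3 || u1)
  F T F F  ✗ fails (u1 || u4 || !u2)
  F T F T  ✗ fails (!u4 || u1 || !u2)
  F T T F  ✗ fails (!u2 || u1 || !u3)
  F T T T  ✗ fails (!u2 || u1 || !u3)
  T F F F  ✗ fails (u2 || u4)
  T F F T  ✗ fails (!u1 || u2 || !u4)
  T F T F  ✗ fails (u2 || u4)
  T F T T  ✗ fails (!u1 || u2 || !u4)
  T T F F  ✓ satisfies all
  T T F T  ✗ fails (!u4 || u3 || !u1)
  T T T F  ✗ fails (!u1 || !u3)
  T T T T  ✗ fails (!u4 || !u1 || !u2)
1 of the 16 rows is a model.

1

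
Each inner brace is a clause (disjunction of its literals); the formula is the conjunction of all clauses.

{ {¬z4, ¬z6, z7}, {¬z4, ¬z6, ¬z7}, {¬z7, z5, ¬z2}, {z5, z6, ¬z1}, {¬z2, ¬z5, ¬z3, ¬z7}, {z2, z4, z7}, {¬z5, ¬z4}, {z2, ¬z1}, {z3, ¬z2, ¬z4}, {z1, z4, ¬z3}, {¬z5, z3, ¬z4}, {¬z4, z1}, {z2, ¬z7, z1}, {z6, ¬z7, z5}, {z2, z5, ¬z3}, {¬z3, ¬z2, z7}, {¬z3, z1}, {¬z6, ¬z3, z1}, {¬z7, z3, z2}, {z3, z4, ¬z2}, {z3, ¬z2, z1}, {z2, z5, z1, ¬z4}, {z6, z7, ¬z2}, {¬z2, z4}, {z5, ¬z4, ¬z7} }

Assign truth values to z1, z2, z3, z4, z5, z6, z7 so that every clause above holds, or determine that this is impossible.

Suppose z5 = False.
Suppose z7 = False.
Suppose z4 = False.
The clause (z2) is unit, so z2 = True.
But (¬z2) is also a unit clause — contradiction.
Backtrack on z4: now try z4 = True.
The clause (¬z6) is unit, so z6 = False.
The clause (¬z1) is unit, so z1 = False.
But (z1) is also a unit clause — contradiction.
Neither z4 = True nor z4 = False works.
Backtrack on z7: now try z7 = True.
The clause (¬z2) is unit, so z2 = False.
The clause (¬z1) is unit, so z1 = False.
But (z1) is also a unit clause — contradiction.
Neither z7 = True nor z7 = False works.
Backtrack on z5: now try z5 = True.
The clause (¬z4) is unit, so z4 = False.
The clause (¬z2) is unit, so z2 = False.
The clause (z7) is unit, so z7 = True.
The clause (¬z1) is unit, so z1 = False.
But (z1) is also a unit clause — contradiction.
Neither z5 = True nor z5 = False works.

UNSATISFIABLE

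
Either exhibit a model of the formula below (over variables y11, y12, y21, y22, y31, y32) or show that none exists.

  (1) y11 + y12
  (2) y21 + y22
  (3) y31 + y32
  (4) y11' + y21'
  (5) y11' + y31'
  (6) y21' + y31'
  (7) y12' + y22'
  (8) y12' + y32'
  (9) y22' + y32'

Branch on y11: set y11 = 1.
Unit clause (y21') forces y21 = 0.
Unit clause (y22) forces y22 = 1.
Unit clause (y31') forces y31 = 0.
Unit clause (y32) forces y32 = 1.
That conflicts with the unit clause (y32').
Undo y11 and try y11 = 0.
Unit clause (y12) forces y12 = 1.
Unit clause (y22') forces y22 = 0.
Unit clause (y21) forces y21 = 1.
Unit clause (y31') forces y31 = 0.
Unit clause (y32) forces y32 = 1.
That conflicts with the unit clause (y32').
Neither y11 = 1 nor y11 = 0 works.

UNSATISFIABLE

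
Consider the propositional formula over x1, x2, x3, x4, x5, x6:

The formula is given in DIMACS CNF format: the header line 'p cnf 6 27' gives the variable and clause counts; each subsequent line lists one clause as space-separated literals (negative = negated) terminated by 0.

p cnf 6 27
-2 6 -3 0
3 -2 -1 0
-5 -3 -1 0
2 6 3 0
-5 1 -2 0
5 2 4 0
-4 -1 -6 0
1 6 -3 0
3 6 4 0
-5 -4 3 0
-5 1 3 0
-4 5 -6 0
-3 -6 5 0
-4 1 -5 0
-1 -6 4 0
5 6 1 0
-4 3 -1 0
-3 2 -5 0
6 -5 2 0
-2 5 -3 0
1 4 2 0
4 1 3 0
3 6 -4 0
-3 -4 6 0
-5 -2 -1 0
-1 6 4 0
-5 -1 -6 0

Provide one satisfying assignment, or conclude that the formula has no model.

Case x2 = False:
Case x6 = True:
Case x5 = True:
The clause (¬x3) is unit, so x3 = False.
The clause (¬x4) is unit, so x4 = False.
The clause (x1) is unit, so x1 = True.
That conflicts with the unit clause (¬x1).
So x5 must be the other value — set x5 = False.
The clause (x4) is unit, so x4 = True.
That conflicts with the unit clause (¬x4).
Either choice for x5 ends in contradiction.
So x6 must be the other value — set x6 = False.
The clause (x3) is unit, so x3 = True.
The clause (x1) is unit, so x1 = True.
The clause (¬x5) is unit, so x5 = False.
The clause (x4) is unit, so x4 = True.
That conflicts with the unit clause (¬x4).
Either choice for x6 ends in contradiction.
So x2 must be the other value — set x2 = True.
Case x6 = True:
Case x3 = True:
The clause (x5) is unit, so x5 = True.
The clause (¬x1) is unit, so x1 = False.
That conflicts with the unit clause (x1).
So x3 must be the other value — set x3 = False.
The clause (¬x1) is unit, so x1 = False.
The clause (¬x5) is unit, so x5 = False.
The clause (¬x4) is unit, so x4 = False.
That conflicts with the unit clause (x4).
Either choice for x3 ends in contradiction.
So x6 must be the other value — set x6 = False.
The clause (¬x3) is unit, so x3 = False.
The clause (¬x1) is unit, so x1 = False.
The clause (¬x5) is unit, so x5 = False.
That conflicts with the unit clause (x5).
Either choice for x6 ends in contradiction.
Either choice for x2 ends in contradiction.

UNSATISFIABLE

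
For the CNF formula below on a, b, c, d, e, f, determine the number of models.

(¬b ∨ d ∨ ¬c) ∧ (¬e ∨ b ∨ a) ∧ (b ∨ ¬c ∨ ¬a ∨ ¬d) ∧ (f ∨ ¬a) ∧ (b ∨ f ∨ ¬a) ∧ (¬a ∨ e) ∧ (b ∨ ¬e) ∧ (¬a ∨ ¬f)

20

There are 2^6 = 64 truth assignments over (a, b, c, d, e, f).
Split on b. With b = True, the clauses containing b are satisfied and ¬b drops from the rest; 12 of the 2^5 = 32 assignments to the other variables satisfy what remains.
With b = False, by the same count on the reduced clause set, 8 assignments work.
(One model: a=F, b=F, c=F, d=F, e=F, f=F.)
Total: 12 + 8 = 20.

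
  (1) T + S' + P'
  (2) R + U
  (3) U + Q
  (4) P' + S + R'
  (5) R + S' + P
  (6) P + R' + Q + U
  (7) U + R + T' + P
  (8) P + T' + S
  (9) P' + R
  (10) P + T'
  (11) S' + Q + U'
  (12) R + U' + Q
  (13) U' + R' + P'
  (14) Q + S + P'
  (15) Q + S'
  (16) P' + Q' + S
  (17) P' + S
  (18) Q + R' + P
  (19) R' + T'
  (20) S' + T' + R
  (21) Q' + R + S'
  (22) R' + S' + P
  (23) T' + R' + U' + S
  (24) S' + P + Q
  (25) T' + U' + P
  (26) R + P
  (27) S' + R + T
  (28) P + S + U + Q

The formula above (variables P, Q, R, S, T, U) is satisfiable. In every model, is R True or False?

True

Suppose R = 0.
From the singleton clause (U), U = 1.
From the singleton clause (P'), P = 0.
But (P) is also a unit clause — contradiction.
So every satisfying assignment has R = True.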